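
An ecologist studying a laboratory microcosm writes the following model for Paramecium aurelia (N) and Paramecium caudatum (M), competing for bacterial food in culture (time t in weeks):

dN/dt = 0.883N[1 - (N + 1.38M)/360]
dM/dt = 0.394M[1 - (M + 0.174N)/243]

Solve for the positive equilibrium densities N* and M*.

Setting both brackets to zero gives the nullclines N + 1.38M = 360 and 0.174N + M = 243.
Substituting M = 243 - 0.174N into the first: N(1 - 1.38·0.174) = 360 - 1.38·243.
So N* = 24.7/0.76 = 32.5, and then M* = 243 - 0.174·32.5 = 237.

N* ≈ 32.5, M* ≈ 237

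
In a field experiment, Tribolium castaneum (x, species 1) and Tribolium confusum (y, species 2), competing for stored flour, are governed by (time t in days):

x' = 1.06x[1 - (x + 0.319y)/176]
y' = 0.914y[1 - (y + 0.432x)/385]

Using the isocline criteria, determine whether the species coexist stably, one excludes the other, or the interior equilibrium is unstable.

stable coexistence

Compare the nullcline intercepts: K1/α12 = 176/0.319 = 552 > K2 = 385; K2/α21 = 385/0.432 = 891 > K1 = 176.
Since both inequalities hold, each species can invade when rare, so the interior equilibrium is stable.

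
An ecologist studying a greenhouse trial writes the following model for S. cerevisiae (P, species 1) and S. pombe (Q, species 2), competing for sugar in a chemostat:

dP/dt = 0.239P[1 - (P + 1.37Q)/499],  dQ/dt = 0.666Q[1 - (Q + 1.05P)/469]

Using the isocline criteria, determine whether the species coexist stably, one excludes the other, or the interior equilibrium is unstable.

unstable coexistence (outcome depends on initial conditions)

Compare the nullcline intercepts: K1/α12 = 499/1.37 = 364 < K2 = 469; K2/α21 = 469/1.05 = 447 < K1 = 499.
Since both are reversed, neither can invade when rare; the interior point is a saddle.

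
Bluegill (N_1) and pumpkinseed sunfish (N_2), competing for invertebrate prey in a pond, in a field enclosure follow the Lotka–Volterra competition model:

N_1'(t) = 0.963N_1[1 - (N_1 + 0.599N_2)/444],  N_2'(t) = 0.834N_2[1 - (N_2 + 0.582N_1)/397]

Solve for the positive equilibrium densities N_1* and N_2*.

N_1* ≈ 317, N_2* ≈ 213

Setting both brackets to zero gives the nullclines N_1 + 0.599N_2 = 444 and 0.582N_1 + N_2 = 397.
Substituting N_2 = 397 - 0.582N_1 into the first: N_1(1 - 0.599·0.582) = 444 - 0.599·397.
So N_1* = 206/0.651 = 317, and then N_2* = 397 - 0.582·317 = 213.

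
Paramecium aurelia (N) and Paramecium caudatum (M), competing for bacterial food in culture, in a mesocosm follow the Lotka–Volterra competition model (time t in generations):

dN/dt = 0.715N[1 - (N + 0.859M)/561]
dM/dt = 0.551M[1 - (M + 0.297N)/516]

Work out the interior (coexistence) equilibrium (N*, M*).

Setting both brackets to zero gives the nullclines N + 0.859M = 561 and 0.297N + M = 516.
Substituting M = 516 - 0.297N into the first: N(1 - 0.859·0.297) = 561 - 0.859·516.
So N* = 118/0.745 = 158, and then M* = 516 - 0.297·158 = 469.

N* ≈ 158, M* ≈ 469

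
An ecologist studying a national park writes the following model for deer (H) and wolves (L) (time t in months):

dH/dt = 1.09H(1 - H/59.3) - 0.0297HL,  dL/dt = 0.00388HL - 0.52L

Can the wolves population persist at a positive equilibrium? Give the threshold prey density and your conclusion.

Threshold H = 134; K < 134, so no, the predator goes extinct.

The predator equation gives dL/dt > 0 only when H > 0.52/0.00388 = 134.
Without the predator, H → K = 59.3. Since 59.3 < 134, the predator cannot invade.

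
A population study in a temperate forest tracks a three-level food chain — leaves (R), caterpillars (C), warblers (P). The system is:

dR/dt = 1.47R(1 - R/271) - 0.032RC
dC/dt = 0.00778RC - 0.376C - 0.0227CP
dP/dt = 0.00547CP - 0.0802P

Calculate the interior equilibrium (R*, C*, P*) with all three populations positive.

From dP/dt = 0: 0.00547C* = 0.0802, so C* = 14.7.
From dR/dt = 0: 1.47(1 - R*/271) = 0.032·14.7, giving R* = 271·(1 - 0.319) = 185.
From dC/dt = 0: 0.00778·185 - 0.376 = 0.0227P*, so P* = 1.06/0.0227 = 46.7.

R* ≈ 185, C* ≈ 14.7, P* ≈ 46.7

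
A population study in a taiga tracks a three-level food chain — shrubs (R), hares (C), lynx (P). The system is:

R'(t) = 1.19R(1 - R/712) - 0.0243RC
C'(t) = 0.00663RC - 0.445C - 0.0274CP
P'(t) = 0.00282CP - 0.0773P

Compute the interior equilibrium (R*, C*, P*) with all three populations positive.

From dP/dt = 0: 0.00282C* = 0.0773, so C* = 27.4.
From dR/dt = 0: 1.19(1 - R*/712) = 0.0243·27.4, giving R* = 712·(1 - 0.56) = 313.
From dC/dt = 0: 0.00663·313 - 0.445 = 0.0274P*, so P* = 1.63/0.0274 = 59.6.

R* ≈ 313, C* ≈ 27.4, P* ≈ 59.6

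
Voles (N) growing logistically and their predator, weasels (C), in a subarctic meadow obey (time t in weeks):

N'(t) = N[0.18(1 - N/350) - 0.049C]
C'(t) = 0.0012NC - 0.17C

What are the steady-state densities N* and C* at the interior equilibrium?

From dC/dt = 0 with C > 0: 0.0012N* = 0.17, so N* = 142.
Substitute into dN/dt = 0: 0.18(1 - 142/350) = 0.049C*.
The bracket is 0.595, giving C* = 0.107/0.049 = 2.19.

N* ≈ 142, C* ≈ 2.19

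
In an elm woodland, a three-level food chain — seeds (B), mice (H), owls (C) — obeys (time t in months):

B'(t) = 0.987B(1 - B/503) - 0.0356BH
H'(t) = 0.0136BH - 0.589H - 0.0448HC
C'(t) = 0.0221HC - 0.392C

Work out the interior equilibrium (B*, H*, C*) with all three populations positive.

From dC/dt = 0: 0.0221H* = 0.392, so H* = 17.7.
From dB/dt = 0: 0.987(1 - B*/503) = 0.0356·17.7, giving B* = 503·(1 - 0.64) = 181.
From dH/dt = 0: 0.0136·181 - 0.589 = 0.0448C*, so C* = 1.88/0.0448 = 41.9.

B* ≈ 181, H* ≈ 17.7, C* ≈ 41.9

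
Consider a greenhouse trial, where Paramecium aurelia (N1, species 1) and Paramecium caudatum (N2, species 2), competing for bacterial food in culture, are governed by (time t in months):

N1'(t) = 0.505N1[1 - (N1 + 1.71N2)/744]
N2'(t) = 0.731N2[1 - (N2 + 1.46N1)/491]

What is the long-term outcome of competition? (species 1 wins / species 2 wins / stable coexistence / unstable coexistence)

Compare the nullcline intercepts: K1/α12 = 744/1.71 = 435 < K2 = 491; K2/α21 = 491/1.46 = 336 < K1 = 744.
Since both are reversed, neither can invade when rare; the interior point is a saddle.

unstable coexistence (outcome depends on initial conditions)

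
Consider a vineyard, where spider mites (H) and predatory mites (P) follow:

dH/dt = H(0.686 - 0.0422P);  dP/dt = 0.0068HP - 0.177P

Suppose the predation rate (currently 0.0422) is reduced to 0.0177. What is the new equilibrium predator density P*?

At the interior fixed point, setting dH/dt = 0 with H > 0 fixes P* = (prey growth rate)/(HP coefficient) — independent of the other coefficients.
With the change, P* = 0.686/0.0177 = 38.8; it rises from 16.3.

P* ≈ 38.8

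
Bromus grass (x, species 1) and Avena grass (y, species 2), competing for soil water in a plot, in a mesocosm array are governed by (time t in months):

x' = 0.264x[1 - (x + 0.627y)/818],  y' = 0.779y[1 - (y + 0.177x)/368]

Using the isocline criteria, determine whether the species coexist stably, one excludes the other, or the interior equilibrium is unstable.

Compare the nullcline intercepts: K1/α12 = 818/0.627 = 1300 > K2 = 368; K2/α21 = 368/0.177 = 2080 > K1 = 818.
Since both inequalities hold, each species can invade when rare, so the interior equilibrium is stable.

stable coexistence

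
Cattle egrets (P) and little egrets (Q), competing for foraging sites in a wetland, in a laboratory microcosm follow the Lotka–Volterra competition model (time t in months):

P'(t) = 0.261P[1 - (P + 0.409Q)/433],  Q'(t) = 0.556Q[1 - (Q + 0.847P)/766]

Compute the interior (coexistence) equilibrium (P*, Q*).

P* ≈ 183, Q* ≈ 611

Setting both brackets to zero gives the nullclines P + 0.409Q = 433 and 0.847P + Q = 766.
Substituting Q = 766 - 0.847P into the first: P(1 - 0.409·0.847) = 433 - 0.409·766.
So P* = 120/0.654 = 183, and then Q* = 766 - 0.847·183 = 611.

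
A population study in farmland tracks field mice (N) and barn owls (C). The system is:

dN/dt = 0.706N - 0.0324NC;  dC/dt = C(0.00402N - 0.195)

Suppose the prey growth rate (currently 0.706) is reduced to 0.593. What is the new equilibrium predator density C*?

C* ≈ 18.3

At the interior fixed point, setting dN/dt = 0 with N > 0 fixes C* = (prey growth rate)/(NC coefficient) — independent of the other coefficients.
With the change, C* = 0.593/0.0324 = 18.3; it falls from 21.8.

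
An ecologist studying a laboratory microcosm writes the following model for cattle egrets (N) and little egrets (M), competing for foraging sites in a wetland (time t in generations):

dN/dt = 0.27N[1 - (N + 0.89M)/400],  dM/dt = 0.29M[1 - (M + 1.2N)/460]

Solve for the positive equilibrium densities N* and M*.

Setting both brackets to zero gives the nullclines N + 0.89M = 400 and 1.2N + M = 460.
Substituting M = 460 - 1.2N into the first: N(1 - 0.89·1.2) = 400 - 0.89·460.
So N* = -9.4/-0.068 = 138, and then M* = 460 - 1.2·138 = 294.

N* ≈ 138, M* ≈ 294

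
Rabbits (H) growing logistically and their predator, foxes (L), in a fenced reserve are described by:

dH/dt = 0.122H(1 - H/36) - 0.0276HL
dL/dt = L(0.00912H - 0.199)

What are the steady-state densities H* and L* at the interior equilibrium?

From dL/dt = 0 with L > 0: 0.00912H* = 0.199, so H* = 21.8.
Substitute into dH/dt = 0: 0.122(1 - 21.8/36) = 0.0276L*.
The bracket is 0.394, giving L* = 0.0481/0.0276 = 1.74.

H* ≈ 21.8, L* ≈ 1.74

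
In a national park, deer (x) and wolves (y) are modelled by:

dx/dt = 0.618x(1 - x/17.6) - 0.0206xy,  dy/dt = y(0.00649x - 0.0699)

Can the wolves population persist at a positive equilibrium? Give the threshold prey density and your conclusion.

The predator equation gives dy/dt > 0 only when x > 0.0699/0.00649 = 10.8.
Without the predator, x → K = 17.6. Since 17.6 > 10.8, the predator can invade and persist.

Threshold x = 10.8; K > 10.8, so yes, the predator persists.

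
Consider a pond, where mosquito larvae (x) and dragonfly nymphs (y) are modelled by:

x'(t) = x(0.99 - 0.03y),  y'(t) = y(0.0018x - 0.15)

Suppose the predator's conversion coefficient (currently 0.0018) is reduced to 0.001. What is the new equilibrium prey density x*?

x* ≈ 150

At the interior fixed point, setting dy/dt = 0 with y > 0 fixes x* = (predator death rate)/(xy coefficient) — independent of the other coefficients.
With the change, x* = 0.15/0.001 = 150; it rises from 83.3.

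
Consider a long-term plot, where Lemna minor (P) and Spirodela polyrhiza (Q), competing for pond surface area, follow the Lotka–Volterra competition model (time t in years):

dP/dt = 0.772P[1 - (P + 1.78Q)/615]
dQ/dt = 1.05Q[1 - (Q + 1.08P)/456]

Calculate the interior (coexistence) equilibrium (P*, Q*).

Setting both brackets to zero gives the nullclines P + 1.78Q = 615 and 1.08P + Q = 456.
Substituting Q = 456 - 1.08P into the first: P(1 - 1.78·1.08) = 615 - 1.78·456.
So P* = -197/-0.922 = 213, and then Q* = 456 - 1.08·213 = 226.

P* ≈ 213, Q* ≈ 226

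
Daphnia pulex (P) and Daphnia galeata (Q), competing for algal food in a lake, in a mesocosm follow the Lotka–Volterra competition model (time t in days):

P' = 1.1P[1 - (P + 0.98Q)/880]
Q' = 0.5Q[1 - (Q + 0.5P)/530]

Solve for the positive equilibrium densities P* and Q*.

Setting both brackets to zero gives the nullclines P + 0.98Q = 880 and 0.5P + Q = 530.
Substituting Q = 530 - 0.5P into the first: P(1 - 0.98·0.5) = 880 - 0.98·530.
So P* = 361/0.51 = 707, and then Q* = 530 - 0.5·707 = 176.

P* ≈ 707, Q* ≈ 176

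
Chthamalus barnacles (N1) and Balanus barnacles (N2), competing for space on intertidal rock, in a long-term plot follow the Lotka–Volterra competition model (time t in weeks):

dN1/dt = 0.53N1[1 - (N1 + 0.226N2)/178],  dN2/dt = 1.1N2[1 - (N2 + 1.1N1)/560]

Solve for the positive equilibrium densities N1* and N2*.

Setting both brackets to zero gives the nullclines N1 + 0.226N2 = 178 and 1.1N1 + N2 = 560.
Substituting N2 = 560 - 1.1N1 into the first: N1(1 - 0.226·1.1) = 178 - 0.226·560.
So N1* = 51.4/0.751 = 68.5, and then N2* = 560 - 1.1·68.5 = 485.

N1* ≈ 68.5, N2* ≈ 485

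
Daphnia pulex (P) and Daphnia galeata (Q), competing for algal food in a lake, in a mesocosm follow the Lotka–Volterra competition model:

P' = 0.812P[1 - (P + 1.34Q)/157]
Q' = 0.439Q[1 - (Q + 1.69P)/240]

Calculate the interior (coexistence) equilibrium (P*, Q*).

Setting both brackets to zero gives the nullclines P + 1.34Q = 157 and 1.69P + Q = 240.
Substituting Q = 240 - 1.69P into the first: P(1 - 1.34·1.69) = 157 - 1.34·240.
So P* = -165/-1.26 = 130, and then Q* = 240 - 1.69·130 = 20.

P* ≈ 130, Q* ≈ 20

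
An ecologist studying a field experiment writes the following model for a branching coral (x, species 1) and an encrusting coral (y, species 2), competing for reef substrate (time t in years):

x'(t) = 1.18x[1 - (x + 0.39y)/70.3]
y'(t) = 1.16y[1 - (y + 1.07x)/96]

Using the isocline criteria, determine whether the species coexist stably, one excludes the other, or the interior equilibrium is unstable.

stable coexistence

Compare the nullcline intercepts: K1/α12 = 70.3/0.39 = 180 > K2 = 96; K2/α21 = 96/1.07 = 89.7 > K1 = 70.3.
Since both inequalities hold, each species can invade when rare, so the interior equilibrium is stable.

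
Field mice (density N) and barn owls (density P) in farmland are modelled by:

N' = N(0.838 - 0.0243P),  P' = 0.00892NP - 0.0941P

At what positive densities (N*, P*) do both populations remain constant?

N* ≈ 10.5, P* ≈ 34.5

Set dP/dt = 0 with P > 0: 0.00892N - 0.0941 = 0, so N* = 0.0941/0.00892 = 10.5.
Set dN/dt = 0 with N > 0: 0.838 - 0.0243P = 0, so P* = 0.838/0.0243 = 34.5.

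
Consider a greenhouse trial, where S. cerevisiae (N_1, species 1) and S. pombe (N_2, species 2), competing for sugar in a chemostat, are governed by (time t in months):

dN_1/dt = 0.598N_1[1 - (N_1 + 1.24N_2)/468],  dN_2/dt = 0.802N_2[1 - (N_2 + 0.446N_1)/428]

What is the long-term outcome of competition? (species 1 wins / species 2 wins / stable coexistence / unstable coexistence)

Compare the nullcline intercepts: K1/α12 = 468/1.24 = 377 < K2 = 428; K2/α21 = 428/0.446 = 960 > K1 = 468.
Since the inequalities point opposite ways, species 2 can invade but species 1 cannot.

species 2 excludes species 1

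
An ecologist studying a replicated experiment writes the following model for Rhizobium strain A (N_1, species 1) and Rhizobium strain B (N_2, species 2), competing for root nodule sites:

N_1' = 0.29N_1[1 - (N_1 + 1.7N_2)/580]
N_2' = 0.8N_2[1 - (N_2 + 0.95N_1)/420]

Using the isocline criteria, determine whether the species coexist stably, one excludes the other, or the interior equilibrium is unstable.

Compare the nullcline intercepts: K1/α12 = 580/1.7 = 341 < K2 = 420; K2/α21 = 420/0.95 = 442 < K1 = 580.
Since both are reversed, neither can invade when rare; the interior point is a saddle.

unstable coexistence (outcome depends on initial conditions)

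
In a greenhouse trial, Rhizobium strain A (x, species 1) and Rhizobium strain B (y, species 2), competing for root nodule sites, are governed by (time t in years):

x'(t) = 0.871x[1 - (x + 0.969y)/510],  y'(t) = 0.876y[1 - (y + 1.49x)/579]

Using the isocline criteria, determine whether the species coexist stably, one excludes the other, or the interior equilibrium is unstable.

unstable coexistence (outcome depends on initial conditions)

Compare the nullcline intercepts: K1/α12 = 510/0.969 = 526 < K2 = 579; K2/α21 = 579/1.49 = 389 < K1 = 510.
Since both are reversed, neither can invade when rare; the interior point is a saddle.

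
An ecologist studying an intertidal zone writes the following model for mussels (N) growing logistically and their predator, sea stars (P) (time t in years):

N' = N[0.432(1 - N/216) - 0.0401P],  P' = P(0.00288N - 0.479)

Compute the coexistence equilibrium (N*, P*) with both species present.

N* ≈ 166, P* ≈ 2.48

From dP/dt = 0 with P > 0: 0.00288N* = 0.479, so N* = 166.
Substitute into dN/dt = 0: 0.432(1 - 166/216) = 0.0401P*.
The bracket is 0.23, giving P* = 0.0994/0.0401 = 2.48.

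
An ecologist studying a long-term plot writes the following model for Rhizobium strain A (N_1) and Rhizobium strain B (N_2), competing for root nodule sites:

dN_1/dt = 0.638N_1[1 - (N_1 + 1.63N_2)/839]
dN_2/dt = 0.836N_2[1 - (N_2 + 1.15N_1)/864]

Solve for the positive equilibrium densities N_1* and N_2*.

N_1* ≈ 651, N_2* ≈ 115

Setting both brackets to zero gives the nullclines N_1 + 1.63N_2 = 839 and 1.15N_1 + N_2 = 864.
Substituting N_2 = 864 - 1.15N_1 into the first: N_1(1 - 1.63·1.15) = 839 - 1.63·864.
So N_1* = -569/-0.874 = 651, and then N_2* = 864 - 1.15·651 = 115.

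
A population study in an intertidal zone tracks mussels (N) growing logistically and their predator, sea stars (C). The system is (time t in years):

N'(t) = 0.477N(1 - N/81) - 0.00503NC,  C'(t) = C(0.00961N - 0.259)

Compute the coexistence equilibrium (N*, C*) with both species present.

N* ≈ 27, C* ≈ 63.3

From dC/dt = 0 with C > 0: 0.00961N* = 0.259, so N* = 27.
Substitute into dN/dt = 0: 0.477(1 - 27/81) = 0.00503C*.
The bracket is 0.667, giving C* = 0.318/0.00503 = 63.3.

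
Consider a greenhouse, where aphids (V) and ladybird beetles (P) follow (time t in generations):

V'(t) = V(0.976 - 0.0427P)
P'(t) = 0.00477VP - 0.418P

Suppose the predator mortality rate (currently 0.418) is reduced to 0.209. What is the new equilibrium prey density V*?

V* ≈ 43.8

At the interior fixed point, setting dP/dt = 0 with P > 0 fixes V* = (predator death rate)/(VP coefficient) — independent of the other coefficients.
With the change, V* = 0.209/0.00477 = 43.8; it falls from 87.6.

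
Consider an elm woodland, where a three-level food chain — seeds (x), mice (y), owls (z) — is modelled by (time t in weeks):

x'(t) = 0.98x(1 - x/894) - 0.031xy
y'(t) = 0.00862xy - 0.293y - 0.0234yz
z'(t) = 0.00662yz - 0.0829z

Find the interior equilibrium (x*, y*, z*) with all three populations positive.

x* ≈ 540, y* ≈ 12.5, z* ≈ 186

From dz/dt = 0: 0.00662y* = 0.0829, so y* = 12.5.
From dx/dt = 0: 0.98(1 - x*/894) = 0.031·12.5, giving x* = 894·(1 - 0.396) = 540.
From dy/dt = 0: 0.00862·540 - 0.293 = 0.0234z*, so z* = 4.36/0.0234 = 186.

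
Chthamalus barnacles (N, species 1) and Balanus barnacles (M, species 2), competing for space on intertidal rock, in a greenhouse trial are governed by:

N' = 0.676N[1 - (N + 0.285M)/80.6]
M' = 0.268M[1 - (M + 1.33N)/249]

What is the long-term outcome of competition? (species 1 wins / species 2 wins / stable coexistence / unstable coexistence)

Compare the nullcline intercepts: K1/α12 = 80.6/0.285 = 283 > K2 = 249; K2/α21 = 249/1.33 = 187 > K1 = 80.6.
Since both inequalities hold, each species can invade when rare, so the interior equilibrium is stable.

stable coexistence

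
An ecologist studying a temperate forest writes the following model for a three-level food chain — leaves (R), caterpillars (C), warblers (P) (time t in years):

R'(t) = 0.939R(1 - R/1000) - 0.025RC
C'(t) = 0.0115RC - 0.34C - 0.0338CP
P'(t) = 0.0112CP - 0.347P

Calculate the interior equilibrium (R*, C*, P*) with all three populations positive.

From dP/dt = 0: 0.0112C* = 0.347, so C* = 31.
From dR/dt = 0: 0.939(1 - R*/1000) = 0.025·31, giving R* = 1000·(1 - 0.825) = 175.
From dC/dt = 0: 0.0115·175 - 0.34 = 0.0338P*, so P* = 1.67/0.0338 = 49.5.

R* ≈ 175, C* ≈ 31, P* ≈ 49.5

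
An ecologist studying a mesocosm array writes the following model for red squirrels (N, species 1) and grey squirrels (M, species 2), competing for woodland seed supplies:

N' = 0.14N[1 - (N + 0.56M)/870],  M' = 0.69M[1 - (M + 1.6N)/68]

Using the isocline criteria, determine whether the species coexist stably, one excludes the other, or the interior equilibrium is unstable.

species 1 excludes species 2

Compare the nullcline intercepts: K1/α12 = 870/0.56 = 1550 > K2 = 68; K2/α21 = 68/1.6 = 42.5 < K1 = 870.
Since the inequalities point opposite ways, species 1 can invade but species 2 cannot.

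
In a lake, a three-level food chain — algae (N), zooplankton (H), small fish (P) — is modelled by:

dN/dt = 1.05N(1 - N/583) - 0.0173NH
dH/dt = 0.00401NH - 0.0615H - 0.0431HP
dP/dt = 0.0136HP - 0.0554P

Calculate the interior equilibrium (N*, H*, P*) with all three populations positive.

From dP/dt = 0: 0.0136H* = 0.0554, so H* = 4.07.
From dN/dt = 0: 1.05(1 - N*/583) = 0.0173·4.07, giving N* = 583·(1 - 0.0671) = 544.
From dH/dt = 0: 0.00401·544 - 0.0615 = 0.0431P*, so P* = 2.12/0.0431 = 49.2.

N* ≈ 544, H* ≈ 4.07, P* ≈ 49.2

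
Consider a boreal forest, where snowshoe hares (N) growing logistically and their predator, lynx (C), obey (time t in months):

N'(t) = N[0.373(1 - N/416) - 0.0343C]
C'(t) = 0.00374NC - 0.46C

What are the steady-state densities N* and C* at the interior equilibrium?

From dC/dt = 0 with C > 0: 0.00374N* = 0.46, so N* = 123.
Substitute into dN/dt = 0: 0.373(1 - 123/416) = 0.0343C*.
The bracket is 0.704, giving C* = 0.263/0.0343 = 7.66.

N* ≈ 123, C* ≈ 7.66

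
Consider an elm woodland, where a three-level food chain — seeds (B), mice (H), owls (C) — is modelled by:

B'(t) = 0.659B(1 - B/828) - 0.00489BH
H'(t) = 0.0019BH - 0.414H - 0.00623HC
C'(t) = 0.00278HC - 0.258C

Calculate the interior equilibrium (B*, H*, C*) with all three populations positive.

B* ≈ 258, H* ≈ 92.8, C* ≈ 12.2

From dC/dt = 0: 0.00278H* = 0.258, so H* = 92.8.
From dB/dt = 0: 0.659(1 - B*/828) = 0.00489·92.8, giving B* = 828·(1 - 0.689) = 258.
From dH/dt = 0: 0.0019·258 - 0.414 = 0.00623C*, so C* = 0.0758/0.00623 = 12.2.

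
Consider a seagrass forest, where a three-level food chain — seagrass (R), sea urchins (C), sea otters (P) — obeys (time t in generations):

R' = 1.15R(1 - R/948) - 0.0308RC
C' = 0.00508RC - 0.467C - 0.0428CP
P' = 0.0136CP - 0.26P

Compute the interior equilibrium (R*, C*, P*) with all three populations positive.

R* ≈ 463, C* ≈ 19.1, P* ≈ 44

From dP/dt = 0: 0.0136C* = 0.26, so C* = 19.1.
From dR/dt = 0: 1.15(1 - R*/948) = 0.0308·19.1, giving R* = 948·(1 - 0.512) = 463.
From dC/dt = 0: 0.00508·463 - 0.467 = 0.0428P*, so P* = 1.88/0.0428 = 44.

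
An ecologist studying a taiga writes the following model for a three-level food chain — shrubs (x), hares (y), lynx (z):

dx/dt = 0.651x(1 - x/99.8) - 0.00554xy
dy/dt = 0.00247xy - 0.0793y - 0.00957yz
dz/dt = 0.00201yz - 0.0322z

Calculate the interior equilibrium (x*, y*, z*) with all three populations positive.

x* ≈ 86.2, y* ≈ 16, z* ≈ 14

From dz/dt = 0: 0.00201y* = 0.0322, so y* = 16.
From dx/dt = 0: 0.651(1 - x*/99.8) = 0.00554·16, giving x* = 99.8·(1 - 0.136) = 86.2.
From dy/dt = 0: 0.00247·86.2 - 0.0793 = 0.00957z*, so z* = 0.134/0.00957 = 14.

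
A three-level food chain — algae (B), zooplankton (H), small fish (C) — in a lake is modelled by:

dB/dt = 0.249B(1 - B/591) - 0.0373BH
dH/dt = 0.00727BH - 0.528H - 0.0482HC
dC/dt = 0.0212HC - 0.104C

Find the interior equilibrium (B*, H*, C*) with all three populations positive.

From dC/dt = 0: 0.0212H* = 0.104, so H* = 4.91.
From dB/dt = 0: 0.249(1 - B*/591) = 0.0373·4.91, giving B* = 591·(1 - 0.735) = 157.
From dH/dt = 0: 0.00727·157 - 0.528 = 0.0482C*, so C* = 0.611/0.0482 = 12.7.

B* ≈ 157, H* ≈ 4.91, C* ≈ 12.7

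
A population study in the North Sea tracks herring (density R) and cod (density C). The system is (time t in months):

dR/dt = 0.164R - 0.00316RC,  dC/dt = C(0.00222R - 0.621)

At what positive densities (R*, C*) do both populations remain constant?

Set dC/dt = 0 with C > 0: 0.00222R - 0.621 = 0, so R* = 0.621/0.00222 = 280.
Set dR/dt = 0 with R > 0: 0.164 - 0.00316C = 0, so C* = 0.164/0.00316 = 51.9.

R* ≈ 280, C* ≈ 51.9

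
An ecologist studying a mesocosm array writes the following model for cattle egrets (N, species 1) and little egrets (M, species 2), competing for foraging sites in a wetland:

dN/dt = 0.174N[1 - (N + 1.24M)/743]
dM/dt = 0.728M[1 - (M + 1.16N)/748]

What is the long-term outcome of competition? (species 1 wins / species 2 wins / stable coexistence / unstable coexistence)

Compare the nullcline intercepts: K1/α12 = 743/1.24 = 599 < K2 = 748; K2/α21 = 748/1.16 = 645 < K1 = 743.
Since both are reversed, neither can invade when rare; the interior point is a saddle.

unstable coexistence (outcome depends on initial conditions)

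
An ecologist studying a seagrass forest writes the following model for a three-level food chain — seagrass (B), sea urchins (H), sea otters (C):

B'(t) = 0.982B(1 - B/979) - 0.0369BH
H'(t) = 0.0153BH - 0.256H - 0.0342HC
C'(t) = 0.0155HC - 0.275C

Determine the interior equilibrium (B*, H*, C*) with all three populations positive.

From dC/dt = 0: 0.0155H* = 0.275, so H* = 17.7.
From dB/dt = 0: 0.982(1 - B*/979) = 0.0369·17.7, giving B* = 979·(1 - 0.667) = 326.
From dH/dt = 0: 0.0153·326 - 0.256 = 0.0342C*, so C* = 4.74/0.0342 = 139.

B* ≈ 326, H* ≈ 17.7, C* ≈ 139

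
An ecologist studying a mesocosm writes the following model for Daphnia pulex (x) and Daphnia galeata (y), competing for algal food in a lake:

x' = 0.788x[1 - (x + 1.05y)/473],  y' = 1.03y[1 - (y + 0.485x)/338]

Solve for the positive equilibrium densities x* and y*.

x* ≈ 241, y* ≈ 221

Setting both brackets to zero gives the nullclines x + 1.05y = 473 and 0.485x + y = 338.
Substituting y = 338 - 0.485x into the first: x(1 - 1.05·0.485) = 473 - 1.05·338.
So x* = 118/0.491 = 241, and then y* = 338 - 0.485·241 = 221.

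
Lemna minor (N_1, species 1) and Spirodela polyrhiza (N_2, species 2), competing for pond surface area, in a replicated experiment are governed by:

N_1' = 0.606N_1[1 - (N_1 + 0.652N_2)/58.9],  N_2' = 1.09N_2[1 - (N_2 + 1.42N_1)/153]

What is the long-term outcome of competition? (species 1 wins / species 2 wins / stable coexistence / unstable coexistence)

species 2 excludes species 1

Compare the nullcline intercepts: K1/α12 = 58.9/0.652 = 90.3 < K2 = 153; K2/α21 = 153/1.42 = 108 > K1 = 58.9.
Since the inequalities point opposite ways, species 2 can invade but species 1 cannot.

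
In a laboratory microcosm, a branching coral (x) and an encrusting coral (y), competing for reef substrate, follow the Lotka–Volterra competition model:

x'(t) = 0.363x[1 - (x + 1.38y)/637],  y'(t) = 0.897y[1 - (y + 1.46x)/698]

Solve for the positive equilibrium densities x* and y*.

Setting both brackets to zero gives the nullclines x + 1.38y = 637 and 1.46x + y = 698.
Substituting y = 698 - 1.46x into the first: x(1 - 1.38·1.46) = 637 - 1.38·698.
So x* = -326/-1.01 = 321, and then y* = 698 - 1.46·321 = 229.

x* ≈ 321, y* ≈ 229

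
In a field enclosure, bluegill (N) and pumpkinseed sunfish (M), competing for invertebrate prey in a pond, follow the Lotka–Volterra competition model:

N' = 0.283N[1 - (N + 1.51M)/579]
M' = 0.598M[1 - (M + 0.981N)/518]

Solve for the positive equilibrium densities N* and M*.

N* ≈ 422, M* ≈ 104

Setting both brackets to zero gives the nullclines N + 1.51M = 579 and 0.981N + M = 518.
Substituting M = 518 - 0.981N into the first: N(1 - 1.51·0.981) = 579 - 1.51·518.
So N* = -203/-0.481 = 422, and then M* = 518 - 0.981·422 = 104.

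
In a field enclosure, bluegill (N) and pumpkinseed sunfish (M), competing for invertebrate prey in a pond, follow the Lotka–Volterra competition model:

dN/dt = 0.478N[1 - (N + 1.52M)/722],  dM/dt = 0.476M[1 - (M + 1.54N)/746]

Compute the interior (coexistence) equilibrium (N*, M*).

Setting both brackets to zero gives the nullclines N + 1.52M = 722 and 1.54N + M = 746.
Substituting M = 746 - 1.54N into the first: N(1 - 1.52·1.54) = 722 - 1.52·746.
So N* = -412/-1.34 = 307, and then M* = 746 - 1.54·307 = 273.

N* ≈ 307, M* ≈ 273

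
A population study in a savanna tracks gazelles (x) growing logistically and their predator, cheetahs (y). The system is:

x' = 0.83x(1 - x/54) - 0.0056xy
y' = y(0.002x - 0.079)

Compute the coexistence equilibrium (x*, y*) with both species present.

x* ≈ 39.5, y* ≈ 39.8

From dy/dt = 0 with y > 0: 0.002x* = 0.079, so x* = 39.5.
Substitute into dx/dt = 0: 0.83(1 - 39.5/54) = 0.0056y*.
The bracket is 0.269, giving y* = 0.223/0.0056 = 39.8.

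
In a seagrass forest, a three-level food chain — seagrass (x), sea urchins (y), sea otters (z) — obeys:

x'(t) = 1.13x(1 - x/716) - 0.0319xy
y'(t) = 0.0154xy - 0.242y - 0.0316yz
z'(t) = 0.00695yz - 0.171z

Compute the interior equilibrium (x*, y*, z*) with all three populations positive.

From dz/dt = 0: 0.00695y* = 0.171, so y* = 24.6.
From dx/dt = 0: 1.13(1 - x*/716) = 0.0319·24.6, giving x* = 716·(1 - 0.695) = 219.
From dy/dt = 0: 0.0154·219 - 0.242 = 0.0316z*, so z* = 3.13/0.0316 = 98.9.

x* ≈ 219, y* ≈ 24.6, z* ≈ 98.9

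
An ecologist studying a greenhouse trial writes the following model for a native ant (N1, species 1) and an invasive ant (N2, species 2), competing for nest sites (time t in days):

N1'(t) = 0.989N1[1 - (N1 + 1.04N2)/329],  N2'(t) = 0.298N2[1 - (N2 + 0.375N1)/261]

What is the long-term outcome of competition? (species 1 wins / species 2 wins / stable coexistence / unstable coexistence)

stable coexistence

Compare the nullcline intercepts: K1/α12 = 329/1.04 = 316 > K2 = 261; K2/α21 = 261/0.375 = 696 > K1 = 329.
Since both inequalities hold, each species can invade when rare, so the interior equilibrium is stable.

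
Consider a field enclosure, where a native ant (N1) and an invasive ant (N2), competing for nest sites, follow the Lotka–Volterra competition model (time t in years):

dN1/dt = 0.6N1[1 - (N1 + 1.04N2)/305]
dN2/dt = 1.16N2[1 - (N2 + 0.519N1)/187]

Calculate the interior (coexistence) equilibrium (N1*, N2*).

Setting both brackets to zero gives the nullclines N1 + 1.04N2 = 305 and 0.519N1 + N2 = 187.
Substituting N2 = 187 - 0.519N1 into the first: N1(1 - 1.04·0.519) = 305 - 1.04·187.
So N1* = 111/0.46 = 240, and then N2* = 187 - 0.519·240 = 62.4.

N1* ≈ 240, N2* ≈ 62.4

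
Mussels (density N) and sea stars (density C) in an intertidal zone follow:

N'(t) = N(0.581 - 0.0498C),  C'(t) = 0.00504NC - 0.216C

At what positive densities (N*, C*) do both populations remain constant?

Set dC/dt = 0 with C > 0: 0.00504N - 0.216 = 0, so N* = 0.216/0.00504 = 42.9.
Set dN/dt = 0 with N > 0: 0.581 - 0.0498C = 0, so C* = 0.581/0.0498 = 11.7.

N* ≈ 42.9, C* ≈ 11.7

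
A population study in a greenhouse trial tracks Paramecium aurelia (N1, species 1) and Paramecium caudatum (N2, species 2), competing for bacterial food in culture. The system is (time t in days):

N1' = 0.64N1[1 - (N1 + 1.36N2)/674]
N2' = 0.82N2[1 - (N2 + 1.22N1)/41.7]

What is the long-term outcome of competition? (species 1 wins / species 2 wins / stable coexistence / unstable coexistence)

Compare the nullcline intercepts: K1/α12 = 674/1.36 = 496 > K2 = 41.7; K2/α21 = 41.7/1.22 = 34.2 < K1 = 674.
Since the inequalities point opposite ways, species 1 can invade but species 2 cannot.

species 1 excludes species 2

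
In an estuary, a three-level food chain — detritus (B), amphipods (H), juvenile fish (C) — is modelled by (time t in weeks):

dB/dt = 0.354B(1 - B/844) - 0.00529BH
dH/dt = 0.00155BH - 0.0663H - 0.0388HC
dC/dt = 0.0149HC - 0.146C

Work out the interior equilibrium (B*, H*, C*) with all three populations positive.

From dC/dt = 0: 0.0149H* = 0.146, so H* = 9.8.
From dB/dt = 0: 0.354(1 - B*/844) = 0.00529·9.8, giving B* = 844·(1 - 0.146) = 720.
From dH/dt = 0: 0.00155·720 - 0.0663 = 0.0388C*, so C* = 1.05/0.0388 = 27.1.

B* ≈ 720, H* ≈ 9.8, C* ≈ 27.1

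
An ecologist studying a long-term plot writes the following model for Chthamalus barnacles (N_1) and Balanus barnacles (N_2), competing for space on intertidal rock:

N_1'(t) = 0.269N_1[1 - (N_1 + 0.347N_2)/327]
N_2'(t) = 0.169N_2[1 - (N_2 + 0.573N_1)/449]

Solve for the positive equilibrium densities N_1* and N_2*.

Setting both brackets to zero gives the nullclines N_1 + 0.347N_2 = 327 and 0.573N_1 + N_2 = 449.
Substituting N_2 = 449 - 0.573N_1 into the first: N_1(1 - 0.347·0.573) = 327 - 0.347·449.
So N_1* = 171/0.801 = 214, and then N_2* = 449 - 0.573·214 = 327.

N_1* ≈ 214, N_2* ≈ 327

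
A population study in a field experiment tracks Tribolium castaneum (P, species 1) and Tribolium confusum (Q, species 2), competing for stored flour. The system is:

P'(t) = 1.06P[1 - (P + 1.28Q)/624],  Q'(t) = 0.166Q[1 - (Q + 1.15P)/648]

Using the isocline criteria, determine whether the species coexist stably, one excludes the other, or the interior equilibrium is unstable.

Compare the nullcline intercepts: K1/α12 = 624/1.28 = 488 < K2 = 648; K2/α21 = 648/1.15 = 563 < K1 = 624.
Since both are reversed, neither can invade when rare; the interior point is a saddle.

unstable coexistence (outcome depends on initial conditions)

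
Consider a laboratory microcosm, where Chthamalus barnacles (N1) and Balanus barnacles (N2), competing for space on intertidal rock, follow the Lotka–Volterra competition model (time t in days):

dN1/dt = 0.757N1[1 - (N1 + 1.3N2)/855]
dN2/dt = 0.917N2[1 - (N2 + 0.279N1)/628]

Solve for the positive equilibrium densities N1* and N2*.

Setting both brackets to zero gives the nullclines N1 + 1.3N2 = 855 and 0.279N1 + N2 = 628.
Substituting N2 = 628 - 0.279N1 into the first: N1(1 - 1.3·0.279) = 855 - 1.3·628.
So N1* = 38.6/0.637 = 60.6, and then N2* = 628 - 0.279·60.6 = 611.

N1* ≈ 60.6, N2* ≈ 611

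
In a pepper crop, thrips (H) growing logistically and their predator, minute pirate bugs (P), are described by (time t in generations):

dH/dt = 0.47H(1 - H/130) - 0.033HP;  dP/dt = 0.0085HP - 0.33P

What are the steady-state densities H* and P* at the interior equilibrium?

H* ≈ 38.8, P* ≈ 9.99

From dP/dt = 0 with P > 0: 0.0085H* = 0.33, so H* = 38.8.
Substitute into dH/dt = 0: 0.47(1 - 38.8/130) = 0.033P*.
The bracket is 0.701, giving P* = 0.33/0.033 = 9.99.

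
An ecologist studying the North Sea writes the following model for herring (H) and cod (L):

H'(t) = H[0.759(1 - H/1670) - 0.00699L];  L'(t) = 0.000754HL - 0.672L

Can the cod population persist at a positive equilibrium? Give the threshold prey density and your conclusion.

Threshold H = 891; K > 891, so yes, the predator persists.

The predator equation gives dL/dt > 0 only when H > 0.672/0.000754 = 891.
Without the predator, H → K = 1670. Since 1670 > 891, the predator can invade and persist.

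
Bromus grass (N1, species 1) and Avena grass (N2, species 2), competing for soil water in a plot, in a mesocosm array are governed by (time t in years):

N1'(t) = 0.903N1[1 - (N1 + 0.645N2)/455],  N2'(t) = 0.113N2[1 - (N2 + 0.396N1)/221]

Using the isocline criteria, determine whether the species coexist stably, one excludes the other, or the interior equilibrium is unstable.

stable coexistence

Compare the nullcline intercepts: K1/α12 = 455/0.645 = 705 > K2 = 221; K2/α21 = 221/0.396 = 558 > K1 = 455.
Since both inequalities hold, each species can invade when rare, so the interior equilibrium is stable.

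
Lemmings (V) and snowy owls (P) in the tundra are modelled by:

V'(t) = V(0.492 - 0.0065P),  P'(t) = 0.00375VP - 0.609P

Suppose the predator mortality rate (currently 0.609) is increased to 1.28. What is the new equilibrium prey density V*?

V* ≈ 341

At the interior fixed point, setting dP/dt = 0 with P > 0 fixes V* = (predator death rate)/(VP coefficient) — independent of the other coefficients.
With the change, V* = 1.28/0.00375 = 341; it rises from 162.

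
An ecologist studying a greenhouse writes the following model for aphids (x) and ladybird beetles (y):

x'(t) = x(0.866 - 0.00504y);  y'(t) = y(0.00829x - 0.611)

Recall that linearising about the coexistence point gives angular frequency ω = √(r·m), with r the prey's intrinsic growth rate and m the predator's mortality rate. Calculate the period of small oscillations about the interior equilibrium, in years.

T ≈ 8.64 years

Here r = 0.866 and m = 0.611, so r·m = 0.529.
ω = √0.529 = 0.727 per year, hence T = 2π/ω ≈ 8.64 years.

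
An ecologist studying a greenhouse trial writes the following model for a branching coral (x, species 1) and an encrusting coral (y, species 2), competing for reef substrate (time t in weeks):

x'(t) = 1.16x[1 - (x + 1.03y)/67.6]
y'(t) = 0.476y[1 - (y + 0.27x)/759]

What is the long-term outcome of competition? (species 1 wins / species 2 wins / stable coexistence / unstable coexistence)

Compare the nullcline intercepts: K1/α12 = 67.6/1.03 = 65.6 < K2 = 759; K2/α21 = 759/0.27 = 2810 > K1 = 67.6.
Since the inequalities point opposite ways, species 2 can invade but species 1 cannot.

species 2 excludes species 1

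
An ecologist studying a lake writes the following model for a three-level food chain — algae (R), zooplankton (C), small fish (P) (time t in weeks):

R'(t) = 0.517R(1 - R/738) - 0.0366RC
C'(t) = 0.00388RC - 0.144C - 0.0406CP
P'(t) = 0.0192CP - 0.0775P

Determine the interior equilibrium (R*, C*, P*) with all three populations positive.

From dP/dt = 0: 0.0192C* = 0.0775, so C* = 4.04.
From dR/dt = 0: 0.517(1 - R*/738) = 0.0366·4.04, giving R* = 738·(1 - 0.286) = 527.
From dC/dt = 0: 0.00388·527 - 0.144 = 0.0406P*, so P* = 1.9/0.0406 = 46.8.

R* ≈ 527, C* ≈ 4.04, P* ≈ 46.8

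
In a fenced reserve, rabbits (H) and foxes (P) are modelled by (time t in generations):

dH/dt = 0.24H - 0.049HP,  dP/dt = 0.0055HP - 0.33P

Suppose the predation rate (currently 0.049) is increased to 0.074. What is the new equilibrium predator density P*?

P* ≈ 3.24

At the interior fixed point, setting dH/dt = 0 with H > 0 fixes P* = (prey growth rate)/(HP coefficient) — independent of the other coefficients.
With the change, P* = 0.24/0.074 = 3.24; it falls from 4.9.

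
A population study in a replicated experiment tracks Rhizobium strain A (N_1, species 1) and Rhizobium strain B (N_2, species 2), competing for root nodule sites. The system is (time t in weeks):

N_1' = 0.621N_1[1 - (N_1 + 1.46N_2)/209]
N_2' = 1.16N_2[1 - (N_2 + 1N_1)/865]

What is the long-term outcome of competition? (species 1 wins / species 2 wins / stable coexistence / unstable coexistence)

species 2 excludes species 1

Compare the nullcline intercepts: K1/α12 = 209/1.46 = 143 < K2 = 865; K2/α21 = 865/1 = 865 > K1 = 209.
Since the inequalities point opposite ways, species 2 can invade but species 1 cannot.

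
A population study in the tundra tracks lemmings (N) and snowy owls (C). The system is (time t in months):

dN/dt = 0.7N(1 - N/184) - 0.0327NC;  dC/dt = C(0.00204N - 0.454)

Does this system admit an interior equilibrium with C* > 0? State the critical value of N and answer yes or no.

The predator equation gives dC/dt > 0 only when N > 0.454/0.00204 = 223.
Without the predator, N → K = 184. Since 184 < 223, the predator cannot invade.

Threshold N = 223; K < 223, so no, the predator goes extinct.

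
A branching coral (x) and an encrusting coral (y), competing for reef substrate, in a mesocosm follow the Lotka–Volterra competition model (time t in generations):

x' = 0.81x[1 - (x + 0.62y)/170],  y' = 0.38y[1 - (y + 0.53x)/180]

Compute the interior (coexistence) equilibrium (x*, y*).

x* ≈ 87, y* ≈ 134

Setting both brackets to zero gives the nullclines x + 0.62y = 170 and 0.53x + y = 180.
Substituting y = 180 - 0.53x into the first: x(1 - 0.62·0.53) = 170 - 0.62·180.
So x* = 58.4/0.671 = 87, and then y* = 180 - 0.53·87 = 134.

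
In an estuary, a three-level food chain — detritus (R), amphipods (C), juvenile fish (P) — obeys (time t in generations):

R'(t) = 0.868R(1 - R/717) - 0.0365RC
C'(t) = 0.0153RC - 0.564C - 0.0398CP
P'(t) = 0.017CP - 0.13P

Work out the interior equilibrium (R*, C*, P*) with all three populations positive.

R* ≈ 486, C* ≈ 7.65, P* ≈ 173

From dP/dt = 0: 0.017C* = 0.13, so C* = 7.65.
From dR/dt = 0: 0.868(1 - R*/717) = 0.0365·7.65, giving R* = 717·(1 - 0.322) = 486.
From dC/dt = 0: 0.0153·486 - 0.564 = 0.0398P*, so P* = 6.88/0.0398 = 173.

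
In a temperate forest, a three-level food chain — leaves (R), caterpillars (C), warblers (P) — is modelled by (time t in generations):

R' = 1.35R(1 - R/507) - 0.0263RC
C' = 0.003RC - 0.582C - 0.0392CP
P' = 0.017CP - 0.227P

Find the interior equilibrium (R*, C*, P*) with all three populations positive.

From dP/dt = 0: 0.017C* = 0.227, so C* = 13.4.
From dR/dt = 0: 1.35(1 - R*/507) = 0.0263·13.4, giving R* = 507·(1 - 0.26) = 375.
From dC/dt = 0: 0.003·375 - 0.582 = 0.0392P*, so P* = 0.543/0.0392 = 13.9.

R* ≈ 375, C* ≈ 13.4, P* ≈ 13.9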